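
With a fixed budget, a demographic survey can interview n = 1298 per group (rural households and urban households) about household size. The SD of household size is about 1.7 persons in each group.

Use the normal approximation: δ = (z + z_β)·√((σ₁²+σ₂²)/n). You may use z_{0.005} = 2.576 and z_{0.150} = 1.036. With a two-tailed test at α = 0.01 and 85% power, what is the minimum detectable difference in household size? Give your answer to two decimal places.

Minimum detectable difference ≈ 0.24 persons

δ = (z_{α/2} + z_β) · √((σ₁²+σ₂²)/n)
  = (2.576 + 1.036) · √(5.78/1298)
  = 3.612 · √0.00445
  = 3.612 · 0.0667
  = 0.2410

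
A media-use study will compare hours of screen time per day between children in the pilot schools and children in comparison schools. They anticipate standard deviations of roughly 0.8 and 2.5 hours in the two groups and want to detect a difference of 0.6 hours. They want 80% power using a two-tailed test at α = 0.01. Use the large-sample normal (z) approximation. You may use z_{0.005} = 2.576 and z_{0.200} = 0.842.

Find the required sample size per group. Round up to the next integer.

n = 224 per group

n = (z_{α/2} + z_β)² · (σ₁² + σ₂²) / δ²
  = (2.576 + 0.842)² · (0.8² + 2.5² = 6.89) / 0.6²
  = 11.6827 · 6.89 / 0.36
  = 223.59
Round up → n = 224 per group.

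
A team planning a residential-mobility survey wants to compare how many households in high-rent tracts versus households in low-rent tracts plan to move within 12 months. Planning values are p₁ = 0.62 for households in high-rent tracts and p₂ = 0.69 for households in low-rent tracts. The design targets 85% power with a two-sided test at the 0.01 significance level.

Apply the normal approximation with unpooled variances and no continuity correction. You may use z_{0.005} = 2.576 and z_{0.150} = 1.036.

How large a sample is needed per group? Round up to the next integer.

n = (z_{α/2} + z_β)² · [p₁(1−p₁) + p₂(1−p₂)] / (p₁ − p₂)²
  = (2.576 + 1.036)² · (0.62·0.38 + 0.69·0.31) / (-0.07)²
  = (3.612)² · (0.2356 + 0.2139) / 0.0049
  = 13.0465 · 0.4495 / 0.0049
  = 1196.82
Round up → n = 1197 per group.

n = 1197 per group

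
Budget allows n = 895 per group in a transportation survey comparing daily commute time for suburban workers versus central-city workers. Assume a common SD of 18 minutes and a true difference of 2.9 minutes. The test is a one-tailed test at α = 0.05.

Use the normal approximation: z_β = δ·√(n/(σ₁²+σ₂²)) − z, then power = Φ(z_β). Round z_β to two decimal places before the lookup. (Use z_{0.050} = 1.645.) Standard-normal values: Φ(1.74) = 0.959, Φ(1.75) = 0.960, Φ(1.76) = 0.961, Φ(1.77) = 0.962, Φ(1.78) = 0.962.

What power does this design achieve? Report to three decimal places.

z_β = δ·√(n/(σ₁²+σ₂²)) − z_α
    = 2.9 · √(895/648) − 1.645
    = 2.9 · 1.17523 − 1.645
    = 3.4082 − 1.645 = 1.7632 → 1.76
Power = Φ(1.76) = 0.961.

Power ≈ 0.961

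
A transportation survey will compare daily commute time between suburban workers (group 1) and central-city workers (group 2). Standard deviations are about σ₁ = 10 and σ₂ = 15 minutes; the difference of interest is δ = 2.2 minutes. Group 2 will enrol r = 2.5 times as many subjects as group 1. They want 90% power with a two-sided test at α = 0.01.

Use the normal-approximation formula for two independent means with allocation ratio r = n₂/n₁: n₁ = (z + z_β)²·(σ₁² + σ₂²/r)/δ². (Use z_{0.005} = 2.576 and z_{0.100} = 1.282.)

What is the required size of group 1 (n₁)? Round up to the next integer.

n₁ = 585

n₁ = (z_{α/2} + z_β)² · (σ₁² + σ₂²/r) / δ²
   = (2.576 + 1.282)² · (10² + 15²/2.5) / 2.2²
   = 14.8842 · (100 + 90) / 4.84
   = 14.8842 · 190 / 4.84
   = 584.30
Round up → n₁ = 585; n₂ = r·n₁ = 2.5 × 585 = 1463.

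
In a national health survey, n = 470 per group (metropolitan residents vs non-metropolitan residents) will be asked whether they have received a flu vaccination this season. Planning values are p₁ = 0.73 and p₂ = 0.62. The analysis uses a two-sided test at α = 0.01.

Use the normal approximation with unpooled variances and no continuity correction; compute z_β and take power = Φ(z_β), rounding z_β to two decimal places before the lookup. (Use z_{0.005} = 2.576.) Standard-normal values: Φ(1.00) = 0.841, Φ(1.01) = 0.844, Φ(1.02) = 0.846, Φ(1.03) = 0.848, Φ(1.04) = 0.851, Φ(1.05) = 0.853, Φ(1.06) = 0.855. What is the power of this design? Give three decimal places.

z_β = |p₁−p₂|·√(n/[p₁q₁+p₂q₂]) − z_{α/2}
    = 0.11 · √(470/0.4327) − 2.576
    = 0.11 · 32.9576 − 2.576
    = 3.6253 − 2.576 = 1.0493 → 1.05
Power = Φ(1.05) = 0.853.

Power ≈ 0.853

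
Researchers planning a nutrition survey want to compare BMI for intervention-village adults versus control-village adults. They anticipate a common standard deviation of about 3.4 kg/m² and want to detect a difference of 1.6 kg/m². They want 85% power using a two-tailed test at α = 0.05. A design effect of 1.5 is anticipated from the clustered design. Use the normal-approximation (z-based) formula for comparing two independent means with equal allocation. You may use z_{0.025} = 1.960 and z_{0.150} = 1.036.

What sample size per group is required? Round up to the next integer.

n = (z_{α/2} + z_β)² · (σ₁² + σ₂²) / δ²
  = (1.960 + 1.036)² · (2·3.4² = 23.12) / 1.6²
  = 8.9760 · 23.12 / 2.56
  = 81.06
Design effect: 1.5 × 81.06 = 121.60.
Round up → n = 122 per group.

n = 122 per group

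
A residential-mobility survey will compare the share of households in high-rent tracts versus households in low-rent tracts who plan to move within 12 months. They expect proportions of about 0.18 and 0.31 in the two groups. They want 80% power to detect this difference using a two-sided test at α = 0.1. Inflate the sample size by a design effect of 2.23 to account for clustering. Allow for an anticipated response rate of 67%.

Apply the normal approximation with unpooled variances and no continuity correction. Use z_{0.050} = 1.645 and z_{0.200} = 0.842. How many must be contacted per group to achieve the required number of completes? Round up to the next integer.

n = (z_{α/2} + z_β)² · [p₁(1−p₁) + p₂(1−p₂)] / (p₁ − p₂)²
  = (1.645 + 0.842)² · (0.18·0.82 + 0.31·0.69) / (-0.13)²
  = (2.487)² · (0.1476 + 0.2139) / 0.0169
  = 6.1852 · 0.3615 / 0.0169
  = 132.30
Design effect: 2.23 × 132.30 = 295.04.
Adjust for 67% response: 295.04 / 0.67 = 440.36.
Round up → n = 441 per group.

n = 441 per group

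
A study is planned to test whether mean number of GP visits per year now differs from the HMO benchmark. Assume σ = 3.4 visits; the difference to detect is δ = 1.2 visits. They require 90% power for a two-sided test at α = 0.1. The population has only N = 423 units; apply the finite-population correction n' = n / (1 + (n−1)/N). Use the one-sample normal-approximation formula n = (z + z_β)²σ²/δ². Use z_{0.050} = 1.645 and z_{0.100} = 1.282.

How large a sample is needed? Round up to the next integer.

n = 60

n = (z_{α/2} + z_β)² · σ² / δ²
  = (1.645 + 1.282)² · 3.4² / 1.2²
  = 8.5673 · 11.56 / 1.44
  = 68.78
Finite-population correction (N = 423): 68.78 / (1 + (68.78 − 1)/423) = 59.28.
Round up → n = 60.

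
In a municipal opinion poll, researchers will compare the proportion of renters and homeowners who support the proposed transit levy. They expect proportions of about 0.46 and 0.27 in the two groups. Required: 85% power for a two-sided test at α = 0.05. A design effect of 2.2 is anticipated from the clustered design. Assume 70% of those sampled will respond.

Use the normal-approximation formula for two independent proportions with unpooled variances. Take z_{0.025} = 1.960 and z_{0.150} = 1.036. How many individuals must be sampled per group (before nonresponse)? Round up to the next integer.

n = (z_{α/2} + z_β)² · [p₁(1−p₁) + p₂(1−p₂)] / (p₁ − p₂)²
  = (1.960 + 1.036)² · (0.46·0.54 + 0.27·0.73) / (0.19)²
  = (2.996)² · (0.2484 + 0.1971) / 0.0361
  = 8.9760 · 0.4455 / 0.0361
  = 110.77
Design effect: 2.2 × 110.77 = 243.70.
Adjust for 70% response: 243.70 / 0.70 = 348.14.
Round up → n = 349 per group.

n = 349 per group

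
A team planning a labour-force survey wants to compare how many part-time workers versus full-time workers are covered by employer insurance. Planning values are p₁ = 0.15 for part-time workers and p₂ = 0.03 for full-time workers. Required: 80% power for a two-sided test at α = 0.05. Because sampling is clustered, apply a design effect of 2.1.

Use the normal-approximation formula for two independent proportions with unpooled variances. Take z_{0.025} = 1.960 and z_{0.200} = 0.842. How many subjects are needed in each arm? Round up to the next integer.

n = 180 per group

n = (z_{α/2} + z_β)² · [p₁(1−p₁) + p₂(1−p₂)] / (p₁ − p₂)²
  = (1.960 + 0.842)² · (0.15·0.85 + 0.03·0.97) / (0.12)²
  = (2.802)² · (0.1275 + 0.0291) / 0.0144
  = 7.8512 · 0.1566 / 0.0144
  = 85.38
Design effect: 2.1 × 85.38 = 179.30.
Round up → n = 180 per group.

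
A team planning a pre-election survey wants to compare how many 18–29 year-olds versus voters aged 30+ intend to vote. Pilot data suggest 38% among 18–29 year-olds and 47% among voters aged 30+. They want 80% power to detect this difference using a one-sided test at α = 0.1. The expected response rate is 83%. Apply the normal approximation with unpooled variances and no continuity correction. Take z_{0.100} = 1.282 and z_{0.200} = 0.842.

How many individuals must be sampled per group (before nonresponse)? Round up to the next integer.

n = (z_α + z_β)² · [p₁(1−p₁) + p₂(1−p₂)] / (p₁ − p₂)²
  = (1.282 + 0.842)² · (0.38·0.62 + 0.47·0.53) / (-0.09)²
  = (2.124)² · (0.2356 + 0.2491) / 0.0081
  = 4.5114 · 0.4847 / 0.0081
  = 269.96
Adjust for 83% response: 269.96 / 0.83 = 325.25.
Round up → n = 326 per group.

n = 326 per group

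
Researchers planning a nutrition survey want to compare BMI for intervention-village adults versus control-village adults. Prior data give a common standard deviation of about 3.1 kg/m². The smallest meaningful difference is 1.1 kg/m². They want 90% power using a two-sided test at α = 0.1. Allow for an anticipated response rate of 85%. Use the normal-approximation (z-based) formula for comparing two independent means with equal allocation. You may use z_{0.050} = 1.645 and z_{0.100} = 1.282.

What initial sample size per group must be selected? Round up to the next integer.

n = (z_{α/2} + z_β)² · (σ₁² + σ₂²) / δ²
  = (1.645 + 1.282)² · (2·3.1² = 19.22) / 1.1²
  = 8.5673 · 19.22 / 1.21
  = 136.09
Adjust for 85% response: 136.09 / 0.85 = 160.10.
Round up → n = 161 per group.

n = 161 per group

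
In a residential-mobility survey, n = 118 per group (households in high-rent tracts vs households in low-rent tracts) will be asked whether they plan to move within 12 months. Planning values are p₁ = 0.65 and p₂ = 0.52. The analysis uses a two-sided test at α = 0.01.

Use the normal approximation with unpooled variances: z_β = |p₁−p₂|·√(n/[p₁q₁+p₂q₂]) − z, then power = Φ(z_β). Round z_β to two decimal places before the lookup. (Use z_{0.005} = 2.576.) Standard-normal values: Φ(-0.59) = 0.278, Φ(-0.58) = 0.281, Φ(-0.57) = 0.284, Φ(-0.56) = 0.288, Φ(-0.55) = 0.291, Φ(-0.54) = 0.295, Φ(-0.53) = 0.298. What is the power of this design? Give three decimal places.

Power ≈ 0.298

z_β = |p₁−p₂|·√(n/[p₁q₁+p₂q₂]) − z_{α/2}
    = 0.13 · √(118/0.4771) − 2.576
    = 0.13 · 15.7267 − 2.576
    = 2.0445 − 2.576 = -0.5315 → -0.53
Power = Φ(-0.53) = 0.298.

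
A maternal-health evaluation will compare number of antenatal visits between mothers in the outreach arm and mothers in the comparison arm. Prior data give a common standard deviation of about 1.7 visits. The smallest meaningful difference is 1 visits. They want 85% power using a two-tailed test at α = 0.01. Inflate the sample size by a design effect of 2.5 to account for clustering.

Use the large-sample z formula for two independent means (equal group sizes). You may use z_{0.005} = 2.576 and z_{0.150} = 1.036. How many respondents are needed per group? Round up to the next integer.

n = 189 per group

n = (z_{α/2} + z_β)² · (σ₁² + σ₂²) / δ²
  = (2.576 + 1.036)² · (2·1.7² = 5.78) / 1²
  = 13.0465 · 5.78 / 1
  = 75.41
Design effect: 2.5 × 75.41 = 188.52.
Round up → n = 189 per group.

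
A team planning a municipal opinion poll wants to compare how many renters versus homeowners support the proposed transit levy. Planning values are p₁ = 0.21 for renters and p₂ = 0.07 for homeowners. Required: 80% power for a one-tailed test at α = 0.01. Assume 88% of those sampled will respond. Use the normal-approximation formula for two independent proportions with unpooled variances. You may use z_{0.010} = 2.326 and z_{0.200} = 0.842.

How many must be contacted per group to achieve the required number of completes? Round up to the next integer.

n = (z_α + z_β)² · [p₁(1−p₁) + p₂(1−p₂)] / (p₁ − p₂)²
  = (2.326 + 0.842)² · (0.21·0.79 + 0.07·0.93) / (0.14)²
  = (3.168)² · (0.1659 + 0.0651) / 0.0196
  = 10.0362 · 0.2310 / 0.0196
  = 118.28
Adjust for 88% response: 118.28 / 0.88 = 134.41.
Round up → n = 135 per group.

n = 135 per group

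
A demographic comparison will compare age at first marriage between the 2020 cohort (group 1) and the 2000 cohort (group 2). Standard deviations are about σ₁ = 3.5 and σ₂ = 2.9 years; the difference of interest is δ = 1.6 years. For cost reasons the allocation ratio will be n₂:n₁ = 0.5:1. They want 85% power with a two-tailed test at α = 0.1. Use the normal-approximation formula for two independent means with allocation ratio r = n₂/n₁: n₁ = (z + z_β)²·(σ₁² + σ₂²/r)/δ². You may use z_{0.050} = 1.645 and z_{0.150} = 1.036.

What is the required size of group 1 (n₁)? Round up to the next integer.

n₁ = 82

n₁ = (z_{α/2} + z_β)² · (σ₁² + σ₂²/r) / δ²
   = (1.645 + 1.036)² · (3.5² + 2.9²/0.5) / 1.6²
   = 7.1878 · (12.25 + 16.82) / 2.56
   = 7.1878 · 29.07 / 2.56
   = 81.62
Round up → n₁ = 82; n₂ = r·n₁ = 0.5 × 82 = 41.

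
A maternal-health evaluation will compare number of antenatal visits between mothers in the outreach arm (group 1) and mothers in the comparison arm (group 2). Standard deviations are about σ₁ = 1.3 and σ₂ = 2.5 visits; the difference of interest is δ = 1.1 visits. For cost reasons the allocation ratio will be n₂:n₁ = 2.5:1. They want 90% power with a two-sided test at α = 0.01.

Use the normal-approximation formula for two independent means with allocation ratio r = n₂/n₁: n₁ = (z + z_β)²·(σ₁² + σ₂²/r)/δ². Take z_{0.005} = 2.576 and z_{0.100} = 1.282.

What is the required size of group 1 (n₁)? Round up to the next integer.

n₁ = 52

n₁ = (z_{α/2} + z_β)² · (σ₁² + σ₂²/r) / δ²
   = (2.576 + 1.282)² · (1.3² + 2.5²/2.5) / 1.1²
   = 14.8842 · (1.69 + 2.5) / 1.21
   = 14.8842 · 4.19 / 1.21
   = 51.54
Round up → n₁ = 52; n₂ = r·n₁ = 2.5 × 52 = 130.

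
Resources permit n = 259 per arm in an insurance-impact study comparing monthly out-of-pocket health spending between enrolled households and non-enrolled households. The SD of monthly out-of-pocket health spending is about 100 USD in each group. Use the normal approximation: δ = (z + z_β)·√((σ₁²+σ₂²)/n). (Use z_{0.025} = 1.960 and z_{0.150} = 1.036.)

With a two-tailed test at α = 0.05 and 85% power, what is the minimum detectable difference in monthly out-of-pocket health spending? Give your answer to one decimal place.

δ = (z_{α/2} + z_β) · √((σ₁²+σ₂²)/n)
  = (1.960 + 1.036) · √(20000/259)
  = 2.996 · √77.2201
  = 2.996 · 8.7875
  = 26.3273

Minimum detectable difference ≈ 26.3 USD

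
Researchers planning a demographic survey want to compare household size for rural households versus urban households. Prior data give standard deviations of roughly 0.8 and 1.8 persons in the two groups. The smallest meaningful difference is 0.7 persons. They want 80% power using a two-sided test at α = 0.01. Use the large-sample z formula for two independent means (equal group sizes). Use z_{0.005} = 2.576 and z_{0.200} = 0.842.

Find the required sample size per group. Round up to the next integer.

n = (z_{α/2} + z_β)² · (σ₁² + σ₂²) / δ²
  = (2.576 + 0.842)² · (0.8² + 1.8² = 3.88) / 0.7²
  = 11.6827 · 3.88 / 0.49
  = 92.51
Round up → n = 93 per group.

n = 93 per group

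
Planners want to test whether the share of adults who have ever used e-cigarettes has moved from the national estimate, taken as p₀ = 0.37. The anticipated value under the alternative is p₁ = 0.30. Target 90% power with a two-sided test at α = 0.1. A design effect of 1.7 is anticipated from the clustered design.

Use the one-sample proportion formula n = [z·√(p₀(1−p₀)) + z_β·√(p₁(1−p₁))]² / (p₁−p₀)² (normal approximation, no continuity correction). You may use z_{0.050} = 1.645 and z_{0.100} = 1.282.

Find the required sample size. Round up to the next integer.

n = [z_{α/2}·√(p₀q₀) + z_β·√(p₁q₁)]² / (p₁ − p₀)²
  = [1.645·√(0.37·0.63) + 1.282·√(0.30·0.70)]² / (-0.07)²
  = [1.645·0.4828 + 1.282·0.4583]² / 0.0049
  = [1.3817]² / 0.0049
  = 389.61
Design effect: 1.7 × 389.61 = 662.34.
Round up → n = 663.

n = 663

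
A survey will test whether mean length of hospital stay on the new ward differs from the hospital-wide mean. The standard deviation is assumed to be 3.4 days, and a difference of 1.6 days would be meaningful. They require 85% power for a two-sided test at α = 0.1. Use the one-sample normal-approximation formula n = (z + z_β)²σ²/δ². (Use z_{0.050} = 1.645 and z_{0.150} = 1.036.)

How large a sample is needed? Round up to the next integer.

n = (z_{α/2} + z_β)² · σ² / δ²
  = (1.645 + 1.036)² · 3.4² / 1.6²
  = 7.1878 · 11.56 / 2.56
  = 32.46
Round up → n = 33.

n = 33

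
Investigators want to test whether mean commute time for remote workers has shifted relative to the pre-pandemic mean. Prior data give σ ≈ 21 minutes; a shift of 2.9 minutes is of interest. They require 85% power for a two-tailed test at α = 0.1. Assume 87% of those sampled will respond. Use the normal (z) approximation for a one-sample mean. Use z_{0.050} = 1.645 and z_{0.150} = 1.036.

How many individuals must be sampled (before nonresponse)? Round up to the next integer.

n = (z_{α/2} + z_β)² · σ² / δ²
  = (1.645 + 1.036)² · 21² / 2.9²
  = 7.1878 · 441 / 8.41
  = 376.91
Adjust for 87% response: 376.91 / 0.87 = 433.23.
Round up → n = 434.

n = 434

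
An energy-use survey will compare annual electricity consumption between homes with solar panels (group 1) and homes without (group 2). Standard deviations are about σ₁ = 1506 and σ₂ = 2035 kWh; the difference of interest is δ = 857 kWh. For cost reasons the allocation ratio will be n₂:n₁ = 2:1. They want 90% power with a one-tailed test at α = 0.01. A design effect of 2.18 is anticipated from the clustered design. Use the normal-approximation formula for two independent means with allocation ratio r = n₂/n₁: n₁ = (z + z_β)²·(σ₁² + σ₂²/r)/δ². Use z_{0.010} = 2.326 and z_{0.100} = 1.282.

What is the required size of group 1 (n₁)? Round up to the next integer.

n₁ = (z_α + z_β)² · (σ₁² + σ₂²/r) / δ²
   = (2.326 + 1.282)² · (1506² + 2035²/2) / 857²
   = 13.0177 · (2268036 + 2070612.5) / 734449
   = 13.0177 · 4338648.5 / 734449
   = 76.90
Design effect: 2.18 × 76.90 = 167.64.
Round up → n₁ = 168; n₂ = r·n₁ = 2 × 168 = 336.

n₁ = 168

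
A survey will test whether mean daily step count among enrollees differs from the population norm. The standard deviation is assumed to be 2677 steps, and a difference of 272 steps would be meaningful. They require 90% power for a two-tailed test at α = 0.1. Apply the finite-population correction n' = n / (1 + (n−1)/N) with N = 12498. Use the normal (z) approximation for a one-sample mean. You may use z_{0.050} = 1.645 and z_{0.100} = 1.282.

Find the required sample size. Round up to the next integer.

n = (z_{α/2} + z_β)² · σ² / δ²
  = (1.645 + 1.282)² · 2677² / 272²
  = 8.5673 · 7166329 / 73984
  = 829.86
Finite-population correction (N = 12498): 829.86 / (1 + (829.86 − 1)/12498) = 778.25.
Round up → n = 779.

n = 779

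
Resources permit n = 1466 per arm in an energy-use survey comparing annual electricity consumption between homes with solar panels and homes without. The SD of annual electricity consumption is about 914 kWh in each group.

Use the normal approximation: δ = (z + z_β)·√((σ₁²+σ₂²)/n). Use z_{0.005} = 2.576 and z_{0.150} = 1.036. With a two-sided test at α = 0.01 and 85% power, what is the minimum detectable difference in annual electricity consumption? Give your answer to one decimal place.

Minimum detectable difference ≈ 121.9 kWh

δ = (z_{α/2} + z_β) · √((σ₁²+σ₂²)/n)
  = (2.576 + 1.036) · √(1670792/1466)
  = 3.612 · √1139.7
  = 3.612 · 33.7594
  = 121.9388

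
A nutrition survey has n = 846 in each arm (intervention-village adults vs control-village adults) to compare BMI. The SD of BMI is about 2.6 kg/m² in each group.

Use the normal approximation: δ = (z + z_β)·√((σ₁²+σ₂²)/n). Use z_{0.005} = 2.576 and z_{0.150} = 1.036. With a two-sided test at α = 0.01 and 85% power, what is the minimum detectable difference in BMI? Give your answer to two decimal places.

δ = (z_{α/2} + z_β) · √((σ₁²+σ₂²)/n)
  = (2.576 + 1.036) · √(13.52/846)
  = 3.612 · √0.01598
  = 3.612 · 0.1264
  = 0.4566

Minimum detectable difference ≈ 0.46 kg/m²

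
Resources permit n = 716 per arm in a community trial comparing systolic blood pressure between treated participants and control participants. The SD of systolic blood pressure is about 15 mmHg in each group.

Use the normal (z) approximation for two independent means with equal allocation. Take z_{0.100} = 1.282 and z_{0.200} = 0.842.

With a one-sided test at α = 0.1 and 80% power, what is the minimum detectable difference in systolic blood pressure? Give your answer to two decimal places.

Minimum detectable difference ≈ 1.68 mmHg

δ = (z_α + z_β) · √((σ₁²+σ₂²)/n)
  = (1.282 + 0.842) · √(450/716)
  = 2.124 · √0.62849
  = 2.124 · 0.7928
  = 1.6839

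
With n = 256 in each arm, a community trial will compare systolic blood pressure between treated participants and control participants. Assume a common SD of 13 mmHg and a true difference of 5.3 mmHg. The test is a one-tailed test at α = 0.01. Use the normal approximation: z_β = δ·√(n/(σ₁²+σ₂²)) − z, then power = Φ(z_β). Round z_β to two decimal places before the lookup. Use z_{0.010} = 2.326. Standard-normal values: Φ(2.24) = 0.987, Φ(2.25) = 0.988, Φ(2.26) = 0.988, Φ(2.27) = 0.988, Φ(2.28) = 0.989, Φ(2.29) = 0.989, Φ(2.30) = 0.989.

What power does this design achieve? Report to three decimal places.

z_β = δ·√(n/(σ₁²+σ₂²)) − z_α
    = 5.3 · √(256/338) − 2.326
    = 5.3 · 0.87029 − 2.326
    = 4.6125 − 2.326 = 2.2865 → 2.29
Power = Φ(2.29) = 0.989.

Power ≈ 0.989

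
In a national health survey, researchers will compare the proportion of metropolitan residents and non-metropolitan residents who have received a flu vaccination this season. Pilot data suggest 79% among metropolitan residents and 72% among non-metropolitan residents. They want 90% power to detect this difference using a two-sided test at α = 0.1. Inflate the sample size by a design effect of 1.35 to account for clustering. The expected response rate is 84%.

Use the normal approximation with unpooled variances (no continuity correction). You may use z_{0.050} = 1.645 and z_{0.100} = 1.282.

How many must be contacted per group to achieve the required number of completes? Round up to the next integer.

n = (z_{α/2} + z_β)² · [p₁(1−p₁) + p₂(1−p₂)] / (p₁ − p₂)²
  = (1.645 + 1.282)² · (0.79·0.21 + 0.72·0.28) / (0.07)²
  = (2.927)² · (0.1659 + 0.2016) / 0.0049
  = 8.5673 · 0.3675 / 0.0049
  = 642.55
Design effect: 1.35 × 642.55 = 867.44.
Adjust for 84% response: 867.44 / 0.84 = 1032.67.
Round up → n = 1033 per group.

n = 1033 per group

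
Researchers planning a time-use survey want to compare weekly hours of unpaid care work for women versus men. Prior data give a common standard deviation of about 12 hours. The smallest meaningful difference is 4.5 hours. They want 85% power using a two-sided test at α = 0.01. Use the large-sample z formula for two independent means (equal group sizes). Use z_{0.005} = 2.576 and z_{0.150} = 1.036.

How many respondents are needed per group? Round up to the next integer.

n = 186 per group

n = (z_{α/2} + z_β)² · (σ₁² + σ₂²) / δ²
  = (2.576 + 1.036)² · (2·12² = 288) / 4.5²
  = 13.0465 · 288 / 20.25
  = 185.55
Round up → n = 186 per group.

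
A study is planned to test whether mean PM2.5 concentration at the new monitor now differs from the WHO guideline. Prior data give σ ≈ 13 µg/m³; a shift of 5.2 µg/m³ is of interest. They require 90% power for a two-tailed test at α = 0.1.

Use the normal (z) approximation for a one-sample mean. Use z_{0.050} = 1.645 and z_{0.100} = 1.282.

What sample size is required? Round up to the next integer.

n = 54

n = (z_{α/2} + z_β)² · σ² / δ²
  = (1.645 + 1.282)² · 13² / 5.2²
  = 8.5673 · 169 / 27.04
  = 53.55
Round up → n = 54.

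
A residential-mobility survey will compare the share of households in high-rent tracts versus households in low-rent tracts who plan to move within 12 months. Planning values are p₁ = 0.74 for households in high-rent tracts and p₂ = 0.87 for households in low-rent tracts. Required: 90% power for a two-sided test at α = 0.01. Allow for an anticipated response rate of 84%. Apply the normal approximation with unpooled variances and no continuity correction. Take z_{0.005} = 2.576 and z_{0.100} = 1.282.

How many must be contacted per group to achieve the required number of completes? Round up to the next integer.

n = (z_{α/2} + z_β)² · [p₁(1−p₁) + p₂(1−p₂)] / (p₁ − p₂)²
  = (2.576 + 1.282)² · (0.74·0.26 + 0.87·0.13) / (-0.13)²
  = (3.858)² · (0.1924 + 0.1131) / 0.0169
  = 14.8842 · 0.3055 / 0.0169
  = 269.06
Adjust for 84% response: 269.06 / 0.84 = 320.31.
Round up → n = 321 per group.

n = 321 per group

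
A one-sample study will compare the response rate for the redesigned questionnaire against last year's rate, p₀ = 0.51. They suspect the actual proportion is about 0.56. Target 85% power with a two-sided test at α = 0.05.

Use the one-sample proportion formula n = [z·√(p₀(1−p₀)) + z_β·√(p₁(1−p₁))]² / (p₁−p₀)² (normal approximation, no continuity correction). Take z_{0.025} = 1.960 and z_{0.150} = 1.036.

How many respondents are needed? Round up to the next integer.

n = 893

n = [z_{α/2}·√(p₀q₀) + z_β·√(p₁q₁)]² / (p₁ − p₀)²
  = [1.960·√(0.51·0.49) + 1.036·√(0.56·0.44)]² / (0.05)²
  = [1.960·0.4999 + 1.036·0.4964]² / 0.0025
  = [1.4941]² / 0.0025
  = 892.89
Round up → n = 893.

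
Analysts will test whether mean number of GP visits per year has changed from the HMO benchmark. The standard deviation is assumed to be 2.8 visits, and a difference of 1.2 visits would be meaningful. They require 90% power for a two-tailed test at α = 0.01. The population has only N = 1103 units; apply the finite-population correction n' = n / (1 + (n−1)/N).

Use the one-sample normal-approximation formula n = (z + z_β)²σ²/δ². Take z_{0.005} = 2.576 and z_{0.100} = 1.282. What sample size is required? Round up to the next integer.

n = 76

n = (z_{α/2} + z_β)² · σ² / δ²
  = (2.576 + 1.282)² · 2.8² / 1.2²
  = 14.8842 · 7.84 / 1.44
  = 81.04
Finite-population correction (N = 1103): 81.04 / (1 + (81.04 − 1)/1103) = 75.55.
Round up → n = 76.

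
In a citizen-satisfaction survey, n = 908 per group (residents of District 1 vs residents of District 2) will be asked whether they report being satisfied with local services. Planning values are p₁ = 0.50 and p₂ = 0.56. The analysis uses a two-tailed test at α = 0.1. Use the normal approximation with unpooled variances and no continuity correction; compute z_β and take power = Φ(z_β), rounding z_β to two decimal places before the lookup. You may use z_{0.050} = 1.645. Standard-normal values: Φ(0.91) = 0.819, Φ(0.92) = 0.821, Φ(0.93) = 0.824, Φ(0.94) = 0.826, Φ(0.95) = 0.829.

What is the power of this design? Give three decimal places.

Power ≈ 0.821

z_β = |p₁−p₂|·√(n/[p₁q₁+p₂q₂]) − z_{α/2}
    = 0.06 · √(908/0.4964) − 1.645
    = 0.06 · 42.7688 − 1.645
    = 2.5661 − 1.645 = 0.9211 → 0.92
Power = Φ(0.92) = 0.821.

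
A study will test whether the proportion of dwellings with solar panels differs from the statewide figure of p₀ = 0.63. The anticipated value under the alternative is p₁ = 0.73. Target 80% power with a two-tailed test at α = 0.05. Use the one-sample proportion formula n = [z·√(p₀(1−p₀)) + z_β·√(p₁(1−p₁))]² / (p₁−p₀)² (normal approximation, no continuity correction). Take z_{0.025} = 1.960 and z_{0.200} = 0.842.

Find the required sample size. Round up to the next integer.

n = 175

n = [z_{α/2}·√(p₀q₀) + z_β·√(p₁q₁)]² / (p₁ − p₀)²
  = [1.960·√(0.63·0.37) + 0.842·√(0.73·0.27)]² / (0.10)²
  = [1.960·0.4828 + 0.842·0.4440]² / 0.0100
  = [1.3201]² / 0.0100
  = 174.27
Round up → n = 175.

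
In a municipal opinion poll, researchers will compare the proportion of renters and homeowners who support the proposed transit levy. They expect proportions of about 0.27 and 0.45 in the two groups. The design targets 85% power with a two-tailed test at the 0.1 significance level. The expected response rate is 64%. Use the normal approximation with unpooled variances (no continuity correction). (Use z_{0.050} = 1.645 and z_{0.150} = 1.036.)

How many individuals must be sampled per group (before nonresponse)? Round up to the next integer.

n = 155 per group

n = (z_{α/2} + z_β)² · [p₁(1−p₁) + p₂(1−p₂)] / (p₁ − p₂)²
  = (1.645 + 1.036)² · (0.27·0.73 + 0.45·0.55) / (-0.18)²
  = (2.681)² · (0.1971 + 0.2475) / 0.0324
  = 7.1878 · 0.4446 / 0.0324
  = 98.63
Adjust for 64% response: 98.63 / 0.64 = 154.11.
Round up → n = 155 per group.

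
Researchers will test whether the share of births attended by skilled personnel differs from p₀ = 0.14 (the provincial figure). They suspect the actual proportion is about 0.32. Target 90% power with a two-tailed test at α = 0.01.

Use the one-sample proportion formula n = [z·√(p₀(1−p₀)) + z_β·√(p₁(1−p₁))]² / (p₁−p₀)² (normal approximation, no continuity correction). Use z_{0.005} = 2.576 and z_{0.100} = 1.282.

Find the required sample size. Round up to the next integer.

n = [z_{α/2}·√(p₀q₀) + z_β·√(p₁q₁)]² / (p₁ − p₀)²
  = [2.576·√(0.14·0.86) + 1.282·√(0.32·0.68)]² / (0.18)²
  = [2.576·0.3470 + 1.282·0.4665]² / 0.0324
  = [1.4919]² / 0.0324
  = 68.69
Round up → n = 69.

n = 69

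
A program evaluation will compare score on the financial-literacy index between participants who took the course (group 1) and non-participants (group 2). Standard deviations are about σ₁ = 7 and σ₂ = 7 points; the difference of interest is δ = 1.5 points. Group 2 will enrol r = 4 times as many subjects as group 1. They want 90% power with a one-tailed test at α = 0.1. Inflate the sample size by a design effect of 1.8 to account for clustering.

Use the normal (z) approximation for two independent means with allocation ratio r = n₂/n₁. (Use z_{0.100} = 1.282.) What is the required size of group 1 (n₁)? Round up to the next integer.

n₁ = 323

n₁ = (z_α + z_β)² · (σ₁² + σ₂²/r) / δ²
   = (1.282 + 1.282)² · (7² + 7²/4) / 1.5²
   = 6.5741 · (49 + 12.25) / 2.25
   = 6.5741 · 61.25 / 2.25
   = 178.96
Design effect: 1.8 × 178.96 = 322.13.
Round up → n₁ = 323; n₂ = r·n₁ = 4 × 323 = 1292.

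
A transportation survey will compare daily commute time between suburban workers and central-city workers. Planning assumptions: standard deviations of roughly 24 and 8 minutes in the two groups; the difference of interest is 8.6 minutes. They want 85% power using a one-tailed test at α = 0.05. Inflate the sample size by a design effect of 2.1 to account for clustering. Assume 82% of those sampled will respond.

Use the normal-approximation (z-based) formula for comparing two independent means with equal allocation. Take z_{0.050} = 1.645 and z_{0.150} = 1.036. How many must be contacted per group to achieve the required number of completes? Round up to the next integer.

n = 160 per group

n = (z_α + z_β)² · (σ₁² + σ₂²) / δ²
  = (1.645 + 1.036)² · (24² + 8² = 640) / 8.6²
  = 7.1878 · 640 / 73.96
  = 62.20
Design effect: 2.1 × 62.20 = 130.62.
Adjust for 82% response: 130.62 / 0.82 = 159.29.
Round up → n = 160 per group.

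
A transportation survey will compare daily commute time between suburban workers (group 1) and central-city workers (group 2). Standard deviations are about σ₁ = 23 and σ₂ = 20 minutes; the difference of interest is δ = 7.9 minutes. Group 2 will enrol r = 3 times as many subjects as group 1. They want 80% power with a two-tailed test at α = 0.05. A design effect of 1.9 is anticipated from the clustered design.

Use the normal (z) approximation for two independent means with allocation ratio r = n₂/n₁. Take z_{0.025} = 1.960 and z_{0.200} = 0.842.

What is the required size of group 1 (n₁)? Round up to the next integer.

n₁ = (z_{α/2} + z_β)² · (σ₁² + σ₂²/r) / δ²
   = (1.960 + 0.842)² · (23² + 20²/3) / 7.9²
   = 7.8512 · (529 + 133.3333) / 62.41
   = 7.8512 · 662.3333 / 62.41
   = 83.32
Design effect: 1.9 × 83.32 = 158.31.
Round up → n₁ = 159; n₂ = r·n₁ = 3 × 159 = 477.

n₁ = 159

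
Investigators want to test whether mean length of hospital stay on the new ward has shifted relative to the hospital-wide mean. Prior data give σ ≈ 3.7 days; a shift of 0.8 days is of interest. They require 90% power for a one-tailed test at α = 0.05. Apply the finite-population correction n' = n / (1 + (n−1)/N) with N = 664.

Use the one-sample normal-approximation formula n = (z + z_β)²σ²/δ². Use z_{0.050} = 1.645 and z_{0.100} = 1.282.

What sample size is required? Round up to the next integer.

n = 144

n = (z_α + z_β)² · σ² / δ²
  = (1.645 + 1.282)² · 3.7² / 0.8²
  = 8.5673 · 13.69 / 0.64
  = 183.26
Finite-population correction (N = 664): 183.26 / (1 + (183.26 − 1)/664) = 143.79.
Round up → n = 144.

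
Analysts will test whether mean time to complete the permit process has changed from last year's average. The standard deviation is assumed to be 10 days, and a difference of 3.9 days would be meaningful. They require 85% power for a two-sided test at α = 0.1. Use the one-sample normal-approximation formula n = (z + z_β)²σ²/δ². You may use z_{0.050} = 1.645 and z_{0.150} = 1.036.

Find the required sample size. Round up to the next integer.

n = (z_{α/2} + z_β)² · σ² / δ²
  = (1.645 + 1.036)² · 10² / 3.9²
  = 7.1878 · 100 / 15.21
  = 47.26
Round up → n = 48.

n = 48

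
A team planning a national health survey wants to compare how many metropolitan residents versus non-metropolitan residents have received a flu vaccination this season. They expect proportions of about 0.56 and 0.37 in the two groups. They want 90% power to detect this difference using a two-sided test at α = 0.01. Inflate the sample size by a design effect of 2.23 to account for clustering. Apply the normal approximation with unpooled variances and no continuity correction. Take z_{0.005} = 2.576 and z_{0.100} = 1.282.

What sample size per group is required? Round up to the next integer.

n = 441 per group

n = (z_{α/2} + z_β)² · [p₁(1−p₁) + p₂(1−p₂)] / (p₁ − p₂)²
  = (2.576 + 1.282)² · (0.56·0.44 + 0.37·0.63) / (0.19)²
  = (3.858)² · (0.2464 + 0.2331) / 0.0361
  = 14.8842 · 0.4795 / 0.0361
  = 197.70
Design effect: 2.23 × 197.70 = 440.87.
Round up → n = 441 per group.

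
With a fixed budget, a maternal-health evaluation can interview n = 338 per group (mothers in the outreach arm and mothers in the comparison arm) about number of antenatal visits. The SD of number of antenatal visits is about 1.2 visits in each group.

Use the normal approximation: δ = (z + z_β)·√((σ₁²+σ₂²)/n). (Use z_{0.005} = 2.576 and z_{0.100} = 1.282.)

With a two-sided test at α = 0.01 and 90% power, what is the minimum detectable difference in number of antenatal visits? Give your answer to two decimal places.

Minimum detectable difference ≈ 0.36 visits

δ = (z_{α/2} + z_β) · √((σ₁²+σ₂²)/n)
  = (2.576 + 1.282) · √(2.88/338)
  = 3.858 · √0.00852
  = 3.858 · 0.0923
  = 0.3561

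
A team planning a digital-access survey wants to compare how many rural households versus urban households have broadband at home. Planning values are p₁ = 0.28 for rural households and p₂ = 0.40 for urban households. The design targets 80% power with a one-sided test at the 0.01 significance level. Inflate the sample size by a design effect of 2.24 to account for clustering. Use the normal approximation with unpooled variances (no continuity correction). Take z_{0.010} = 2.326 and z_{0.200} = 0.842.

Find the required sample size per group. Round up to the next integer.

n = 690 per group

n = (z_α + z_β)² · [p₁(1−p₁) + p₂(1−p₂)] / (p₁ − p₂)²
  = (2.326 + 0.842)² · (0.28·0.72 + 0.40·0.60) / (-0.12)²
  = (3.168)² · (0.2016 + 0.2400) / 0.0144
  = 10.0362 · 0.4416 / 0.0144
  = 307.78
Design effect: 2.24 × 307.78 = 689.42.
Round up → n = 690 per group.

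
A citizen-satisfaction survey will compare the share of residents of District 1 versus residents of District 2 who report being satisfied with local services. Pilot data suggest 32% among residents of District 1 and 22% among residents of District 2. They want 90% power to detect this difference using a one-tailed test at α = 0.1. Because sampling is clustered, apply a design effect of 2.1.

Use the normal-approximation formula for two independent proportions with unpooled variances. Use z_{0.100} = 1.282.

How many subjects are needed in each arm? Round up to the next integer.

n = 538 per group

n = (z_α + z_β)² · [p₁(1−p₁) + p₂(1−p₂)] / (p₁ − p₂)²
  = (1.282 + 1.282)² · (0.32·0.68 + 0.22·0.78) / (0.10)²
  = (2.564)² · (0.2176 + 0.1716) / 0.0100
  = 6.5741 · 0.3892 / 0.0100
  = 255.86
Design effect: 2.1 × 255.86 = 537.31.
Round up → n = 538 per group.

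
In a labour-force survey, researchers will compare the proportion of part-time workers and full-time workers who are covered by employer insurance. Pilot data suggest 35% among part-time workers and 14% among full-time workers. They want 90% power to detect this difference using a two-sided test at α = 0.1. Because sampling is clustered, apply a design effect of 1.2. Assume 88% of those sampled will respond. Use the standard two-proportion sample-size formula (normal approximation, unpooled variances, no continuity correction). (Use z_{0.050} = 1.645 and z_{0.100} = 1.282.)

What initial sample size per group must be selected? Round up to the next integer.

n = (z_{α/2} + z_β)² · [p₁(1−p₁) + p₂(1−p₂)] / (p₁ − p₂)²
  = (1.645 + 1.282)² · (0.35·0.65 + 0.14·0.86) / (0.21)²
  = (2.927)² · (0.2275 + 0.1204) / 0.0441
  = 8.5673 · 0.3479 / 0.0441
  = 67.59
Design effect: 1.2 × 67.59 = 81.10.
Adjust for 88% response: 81.10 / 0.88 = 92.16.
Round up → n = 93 per group.

n = 93 per group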